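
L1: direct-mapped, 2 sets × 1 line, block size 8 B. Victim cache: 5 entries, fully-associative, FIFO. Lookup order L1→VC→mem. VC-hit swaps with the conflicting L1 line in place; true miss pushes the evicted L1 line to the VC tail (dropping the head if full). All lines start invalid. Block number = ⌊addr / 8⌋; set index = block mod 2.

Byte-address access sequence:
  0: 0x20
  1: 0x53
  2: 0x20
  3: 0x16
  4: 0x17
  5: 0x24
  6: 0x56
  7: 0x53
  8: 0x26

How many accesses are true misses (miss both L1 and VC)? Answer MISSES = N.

#0 0x20→b4/s0 MISS; vc=[]
#1 0x53→b10/s0 MISS; vc=[4]
#2 0x20→b4/s0 VC-HIT; vc=[10]
#3 0x16→b2/s0 MISS; vc=[10,4]
#4 0x17→b2/s0 L1-HIT; vc=[10,4]
#5 0x24→b4/s0 VC-HIT; vc=[10,2]
#6 0x56→b10/s0 VC-HIT; vc=[4,2]
#7 0x53→b10/s0 L1-HIT; vc=[4,2]
#8 0x26→b4/s0 VC-HIT; vc=[10,2]

MISSES = 3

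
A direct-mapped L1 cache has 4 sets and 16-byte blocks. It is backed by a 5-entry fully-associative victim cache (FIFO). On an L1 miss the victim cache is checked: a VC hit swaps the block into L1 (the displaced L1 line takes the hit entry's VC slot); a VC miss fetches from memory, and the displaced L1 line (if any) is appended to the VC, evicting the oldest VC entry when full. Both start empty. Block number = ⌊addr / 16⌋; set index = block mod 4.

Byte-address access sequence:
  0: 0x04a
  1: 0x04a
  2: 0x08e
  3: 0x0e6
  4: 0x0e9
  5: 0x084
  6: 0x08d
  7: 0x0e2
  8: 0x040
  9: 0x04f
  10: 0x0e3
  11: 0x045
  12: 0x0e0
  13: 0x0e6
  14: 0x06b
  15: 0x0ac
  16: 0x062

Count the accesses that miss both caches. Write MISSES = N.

MISSES = 5

#0 0x4a→b4/s0 MISS; vc=[]
#1 0x4a→b4/s0 L1-HIT; vc=[]
#2 0x8e→b8/s0 MISS; vc=[4]
#3 0xe6→b14/s2 MISS; vc=[4]
#4 0xe9→b14/s2 L1-HIT; vc=[4]
#5 0x84→b8/s0 L1-HIT; vc=[4]
#6 0x8d→b8/s0 L1-HIT; vc=[4]
#7 0xe2→b14/s2 L1-HIT; vc=[4]
#8 0x40→b4/s0 VC-HIT; vc=[8]
#9 0x4f→b4/s0 L1-HIT; vc=[8]
#10 0xe3→b14/s2 L1-HIT; vc=[8]
#11 0x45→b4/s0 L1-HIT; vc=[8]
#12 0xe0→b14/s2 L1-HIT; vc=[8]
#13 0xe6→b14/s2 L1-HIT; vc=[8]
#14 0x6b→b6/s2 MISS; vc=[8,14]
#15 0xac→b10/s2 MISS; vc=[8,14,6]
#16 0x62→b6/s2 VC-HIT; vc=[8,14,10]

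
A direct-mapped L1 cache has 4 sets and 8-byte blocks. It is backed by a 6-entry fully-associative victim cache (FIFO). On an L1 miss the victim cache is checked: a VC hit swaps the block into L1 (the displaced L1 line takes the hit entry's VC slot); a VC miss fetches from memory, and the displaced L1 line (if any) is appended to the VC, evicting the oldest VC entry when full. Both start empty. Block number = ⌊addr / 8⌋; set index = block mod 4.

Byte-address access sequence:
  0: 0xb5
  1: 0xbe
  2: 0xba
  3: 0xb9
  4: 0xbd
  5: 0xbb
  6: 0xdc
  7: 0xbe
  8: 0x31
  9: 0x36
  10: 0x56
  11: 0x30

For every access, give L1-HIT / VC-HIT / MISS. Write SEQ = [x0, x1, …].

  [0] addr=0xb5 blk=22 s=2: MISS | VC []
  [1] addr=0xbe blk=23 s=3: MISS | VC []
  [2] addr=0xba blk=23 s=3: L1-HIT | VC []
  [3] addr=0xb9 blk=23 s=3: L1-HIT | VC []
  [4] addr=0xbd blk=23 s=3: L1-HIT | VC []
  [5] addr=0xbb blk=23 s=3: L1-HIT | VC []
  [6] addr=0xdc blk=27 s=3: MISS | VC [23]
  [7] addr=0xbe blk=23 s=3: VC-HIT | VC [27]
  [8] addr=0x31 blk=6 s=2: MISS | VC [27, 22]
  [9] addr=0x36 blk=6 s=2: L1-HIT | VC [27, 22]
  [10] addr=0x56 blk=10 s=2: MISS | VC [27, 22, 6]
  [11] addr=0x30 blk=6 s=2: VC-HIT | VC [27, 22, 10]

SEQ = [MISS, MISS, L1-HIT, L1-HIT, L1-HIT, L1-HIT, MISS, VC-HIT, MISS, L1-HIT, MISS, VC-HIT]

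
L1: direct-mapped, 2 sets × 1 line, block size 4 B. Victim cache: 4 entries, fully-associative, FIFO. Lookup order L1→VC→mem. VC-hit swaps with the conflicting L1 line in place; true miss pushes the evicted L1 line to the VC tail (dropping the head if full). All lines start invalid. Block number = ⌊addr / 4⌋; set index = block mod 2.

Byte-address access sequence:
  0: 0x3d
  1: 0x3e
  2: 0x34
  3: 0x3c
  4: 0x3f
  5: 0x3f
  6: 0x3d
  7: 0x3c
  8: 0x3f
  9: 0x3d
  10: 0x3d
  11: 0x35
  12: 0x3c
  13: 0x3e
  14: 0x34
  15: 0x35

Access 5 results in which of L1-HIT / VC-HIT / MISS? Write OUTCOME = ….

#0 0x3d→b15/s1 MISS; vc=[]
#1 0x3e→b15/s1 L1-HIT; vc=[]
#2 0x34→b13/s1 MISS; vc=[15]
#3 0x3c→b15/s1 VC-HIT; vc=[13]
#4 0x3f→b15/s1 L1-HIT; vc=[13]
#5 0x3f→b15/s1 L1-HIT; vc=[13]
#6 0x3d→b15/s1 L1-HIT; vc=[13]
#7 0x3c→b15/s1 L1-HIT; vc=[13]
#8 0x3f→b15/s1 L1-HIT; vc=[13]
#9 0x3d→b15/s1 L1-HIT; vc=[13]
#10 0x3d→b15/s1 L1-HIT; vc=[13]
#11 0x35→b13/s1 VC-HIT; vc=[15]
#12 0x3c→b15/s1 VC-HIT; vc=[13]
#13 0x3e→b15/s1 L1-HIT; vc=[13]
#14 0x34→b13/s1 VC-HIT; vc=[15]
#15 0x35→b13/s1 L1-HIT; vc=[15]

OUTCOME = L1-HIT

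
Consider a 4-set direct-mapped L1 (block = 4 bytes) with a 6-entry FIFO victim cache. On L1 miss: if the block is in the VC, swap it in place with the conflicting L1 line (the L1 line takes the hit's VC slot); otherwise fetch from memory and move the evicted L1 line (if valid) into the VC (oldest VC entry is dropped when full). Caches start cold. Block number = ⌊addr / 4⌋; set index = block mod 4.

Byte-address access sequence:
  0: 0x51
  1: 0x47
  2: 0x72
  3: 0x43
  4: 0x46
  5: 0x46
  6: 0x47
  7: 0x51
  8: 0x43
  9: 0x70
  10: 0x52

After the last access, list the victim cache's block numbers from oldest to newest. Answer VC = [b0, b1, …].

  [0] addr=0x51 blk=20 s=0: MISS | VC []
  [1] addr=0x47 blk=17 s=1: MISS | VC []
  [2] addr=0x72 blk=28 s=0: MISS | VC [20]
  [3] addr=0x43 blk=16 s=0: MISS | VC [20, 28]
  [4] addr=0x46 blk=17 s=1: L1-HIT | VC [20, 28]
  [5] addr=0x46 blk=17 s=1: L1-HIT | VC [20, 28]
  [6] addr=0x47 blk=17 s=1: L1-HIT | VC [20, 28]
  [7] addr=0x51 blk=20 s=0: VC-HIT | VC [16, 28]
  [8] addr=0x43 blk=16 s=0: VC-HIT | VC [20, 28]
  [9] addr=0x70 blk=28 s=0: VC-HIT | VC [20, 16]
  [10] addr=0x52 blk=20 s=0: VC-HIT | VC [28, 16]

VC = [28, 16]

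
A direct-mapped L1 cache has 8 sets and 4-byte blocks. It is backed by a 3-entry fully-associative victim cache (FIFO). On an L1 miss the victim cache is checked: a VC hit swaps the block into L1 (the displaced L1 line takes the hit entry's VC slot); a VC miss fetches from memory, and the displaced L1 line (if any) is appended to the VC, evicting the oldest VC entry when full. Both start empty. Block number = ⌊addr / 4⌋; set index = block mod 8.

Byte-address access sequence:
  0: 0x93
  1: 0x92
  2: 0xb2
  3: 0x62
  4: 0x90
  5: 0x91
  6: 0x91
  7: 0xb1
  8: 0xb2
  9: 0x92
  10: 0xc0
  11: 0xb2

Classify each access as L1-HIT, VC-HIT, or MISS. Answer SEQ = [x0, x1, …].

SEQ = [MISS, L1-HIT, MISS, MISS, VC-HIT, L1-HIT, L1-HIT, VC-HIT, L1-HIT, VC-HIT, MISS, VC-HIT]

#0 0x93→b36/s4 MISS; vc=[]
#1 0x92→b36/s4 L1-HIT; vc=[]
#2 0xb2→b44/s4 MISS; vc=[36]
#3 0x62→b24/s0 MISS; vc=[36]
#4 0x90→b36/s4 VC-HIT; vc=[44]
#5 0x91→b36/s4 L1-HIT; vc=[44]
#6 0x91→b36/s4 L1-HIT; vc=[44]
#7 0xb1→b44/s4 VC-HIT; vc=[36]
#8 0xb2→b44/s4 L1-HIT; vc=[36]
#9 0x92→b36/s4 VC-HIT; vc=[44]
#10 0xc0→b48/s0 MISS; vc=[44,24]
#11 0xb2→b44/s4 VC-HIT; vc=[36,24]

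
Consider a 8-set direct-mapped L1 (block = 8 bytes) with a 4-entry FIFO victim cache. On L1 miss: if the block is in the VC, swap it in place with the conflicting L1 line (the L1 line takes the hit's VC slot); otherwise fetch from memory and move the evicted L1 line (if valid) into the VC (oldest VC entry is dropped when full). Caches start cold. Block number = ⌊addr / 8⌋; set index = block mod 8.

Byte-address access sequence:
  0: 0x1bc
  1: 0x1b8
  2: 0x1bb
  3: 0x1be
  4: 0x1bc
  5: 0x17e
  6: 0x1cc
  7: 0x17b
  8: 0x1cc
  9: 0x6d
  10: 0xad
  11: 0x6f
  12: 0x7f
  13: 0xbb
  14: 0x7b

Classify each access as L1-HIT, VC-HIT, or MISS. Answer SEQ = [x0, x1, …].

0: 0x1bc (blk 55, set 7) → MISS  vc=[]
1: 0x1b8 (blk 55, set 7) → L1-HIT  vc=[]
2: 0x1bb (blk 55, set 7) → L1-HIT  vc=[]
3: 0x1be (blk 55, set 7) → L1-HIT  vc=[]
4: 0x1bc (blk 55, set 7) → L1-HIT  vc=[]
5: 0x17e (blk 47, set 7) → MISS  vc=[55]
6: 0x1cc (blk 57, set 1) → MISS  vc=[55]
7: 0x17b (blk 47, set 7) → L1-HIT  vc=[55]
8: 0x1cc (blk 57, set 1) → L1-HIT  vc=[55]
9: 0x6d (blk 13, set 5) → MISS  vc=[55]
10: 0xad (blk 21, set 5) → MISS  vc=[55, 13]
11: 0x6f (blk 13, set 5) → VC-HIT  vc=[55, 21]
12: 0x7f (blk 15, set 7) → MISS  vc=[55, 21, 47]
13: 0xbb (blk 23, set 7) → MISS  vc=[55, 21, 47, 15]
14: 0x7b (blk 15, set 7) → VC-HIT  vc=[55, 21, 47, 23]

SEQ = [MISS, L1-HIT, L1-HIT, L1-HIT, L1-HIT, MISS, MISS, L1-HIT, L1-HIT, MISS, MISS, VC-HIT, MISS, MISS, VC-HIT]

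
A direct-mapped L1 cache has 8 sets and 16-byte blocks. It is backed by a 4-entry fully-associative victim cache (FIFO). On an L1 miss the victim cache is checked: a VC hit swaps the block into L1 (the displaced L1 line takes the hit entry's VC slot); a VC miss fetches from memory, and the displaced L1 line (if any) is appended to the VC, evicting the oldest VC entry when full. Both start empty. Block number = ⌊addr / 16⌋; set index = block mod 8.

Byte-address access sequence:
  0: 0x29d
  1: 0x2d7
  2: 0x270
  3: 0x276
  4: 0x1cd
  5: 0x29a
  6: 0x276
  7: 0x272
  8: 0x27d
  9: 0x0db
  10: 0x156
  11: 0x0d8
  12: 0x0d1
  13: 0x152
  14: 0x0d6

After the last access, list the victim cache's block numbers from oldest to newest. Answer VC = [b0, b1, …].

0: 0x29d (blk 41, set 1) → MISS  vc=[]
1: 0x2d7 (blk 45, set 5) → MISS  vc=[]
2: 0x270 (blk 39, set 7) → MISS  vc=[]
3: 0x276 (blk 39, set 7) → L1-HIT  vc=[]
4: 0x1cd (blk 28, set 4) → MISS  vc=[]
5: 0x29a (blk 41, set 1) → L1-HIT  vc=[]
6: 0x276 (blk 39, set 7) → L1-HIT  vc=[]
7: 0x272 (blk 39, set 7) → L1-HIT  vc=[]
8: 0x27d (blk 39, set 7) → L1-HIT  vc=[]
9: 0xdb (blk 13, set 5) → MISS  vc=[45]
10: 0x156 (blk 21, set 5) → MISS  vc=[45, 13]
11: 0xd8 (blk 13, set 5) → VC-HIT  vc=[45, 21]
12: 0xd1 (blk 13, set 5) → L1-HIT  vc=[45, 21]
13: 0x152 (blk 21, set 5) → VC-HIT  vc=[45, 13]
14: 0xd6 (blk 13, set 5) → VC-HIT  vc=[45, 21]

VC = [45, 21]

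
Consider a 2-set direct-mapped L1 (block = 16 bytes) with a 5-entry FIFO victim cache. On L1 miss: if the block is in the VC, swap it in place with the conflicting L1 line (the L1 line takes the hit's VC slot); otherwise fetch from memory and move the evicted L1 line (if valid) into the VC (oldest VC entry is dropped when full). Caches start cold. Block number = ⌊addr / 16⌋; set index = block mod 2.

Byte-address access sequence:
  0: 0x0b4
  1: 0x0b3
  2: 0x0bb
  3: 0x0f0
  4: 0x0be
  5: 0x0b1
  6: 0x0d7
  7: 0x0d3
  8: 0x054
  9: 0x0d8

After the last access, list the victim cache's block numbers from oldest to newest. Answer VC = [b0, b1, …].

VC = [15, 11, 5]

0: 0xb4 (blk 11, set 1) → MISS  vc=[]
1: 0xb3 (blk 11, set 1) → L1-HIT  vc=[]
2: 0xbb (blk 11, set 1) → L1-HIT  vc=[]
3: 0xf0 (blk 15, set 1) → MISS  vc=[11]
4: 0xbe (blk 11, set 1) → VC-HIT  vc=[15]
5: 0xb1 (blk 11, set 1) → L1-HIT  vc=[15]
6: 0xd7 (blk 13, set 1) → MISS  vc=[15, 11]
7: 0xd3 (blk 13, set 1) → L1-HIT  vc=[15, 11]
8: 0x54 (blk 5, set 1) → MISS  vc=[15, 11, 13]
9: 0xd8 (blk 13, set 1) → VC-HIT  vc=[15, 11, 5]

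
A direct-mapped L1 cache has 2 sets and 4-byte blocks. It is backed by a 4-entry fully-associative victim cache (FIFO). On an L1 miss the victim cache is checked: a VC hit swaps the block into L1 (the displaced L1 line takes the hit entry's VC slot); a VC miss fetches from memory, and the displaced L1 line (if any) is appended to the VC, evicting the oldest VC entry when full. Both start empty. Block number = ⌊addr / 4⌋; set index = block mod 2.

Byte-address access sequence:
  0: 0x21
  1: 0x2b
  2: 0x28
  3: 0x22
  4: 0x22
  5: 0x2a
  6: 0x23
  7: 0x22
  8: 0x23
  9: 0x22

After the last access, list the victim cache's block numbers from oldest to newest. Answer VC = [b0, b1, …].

  [0] addr=0x21 blk=8 s=0: MISS | VC []
  [1] addr=0x2b blk=10 s=0: MISS | VC [8]
  [2] addr=0x28 blk=10 s=0: L1-HIT | VC [8]
  [3] addr=0x22 blk=8 s=0: VC-HIT | VC [10]
  [4] addr=0x22 blk=8 s=0: L1-HIT | VC [10]
  [5] addr=0x2a blk=10 s=0: VC-HIT | VC [8]
  [6] addr=0x23 blk=8 s=0: VC-HIT | VC [10]
  [7] addr=0x22 blk=8 s=0: L1-HIT | VC [10]
  [8] addr=0x23 blk=8 s=0: L1-HIT | VC [10]
  [9] addr=0x22 blk=8 s=0: L1-HIT | VC [10]

VC = [10]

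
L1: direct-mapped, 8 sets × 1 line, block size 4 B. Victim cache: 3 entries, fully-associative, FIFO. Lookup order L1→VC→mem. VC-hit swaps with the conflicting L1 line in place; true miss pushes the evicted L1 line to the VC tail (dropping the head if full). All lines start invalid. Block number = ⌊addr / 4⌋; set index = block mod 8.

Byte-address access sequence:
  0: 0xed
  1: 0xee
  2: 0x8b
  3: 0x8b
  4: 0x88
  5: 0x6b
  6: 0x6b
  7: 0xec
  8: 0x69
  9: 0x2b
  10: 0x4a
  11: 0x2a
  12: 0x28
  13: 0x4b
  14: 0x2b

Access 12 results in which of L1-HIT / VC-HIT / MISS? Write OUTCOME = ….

OUTCOME = L1-HIT

  [0] addr=0xed blk=59 s=3: MISS | VC []
  [1] addr=0xee blk=59 s=3: L1-HIT | VC []
  [2] addr=0x8b blk=34 s=2: MISS | VC []
  [3] addr=0x8b blk=34 s=2: L1-HIT | VC []
  [4] addr=0x88 blk=34 s=2: L1-HIT | VC []
  [5] addr=0x6b blk=26 s=2: MISS | VC [34]
  [6] addr=0x6b blk=26 s=2: L1-HIT | VC [34]
  [7] addr=0xec blk=59 s=3: L1-HIT | VC [34]
  [8] addr=0x69 blk=26 s=2: L1-HIT | VC [34]
  [9] addr=0x2b blk=10 s=2: MISS | VC [34, 26]
  [10] addr=0x4a blk=18 s=2: MISS | VC [34, 26, 10]
  [11] addr=0x2a blk=10 s=2: VC-HIT | VC [34, 26, 18]
  [12] addr=0x28 blk=10 s=2: L1-HIT | VC [34, 26, 18]
  [13] addr=0x4b blk=18 s=2: VC-HIT | VC [34, 26, 10]
  [14] addr=0x2b blk=10 s=2: VC-HIT | VC [34, 26, 18]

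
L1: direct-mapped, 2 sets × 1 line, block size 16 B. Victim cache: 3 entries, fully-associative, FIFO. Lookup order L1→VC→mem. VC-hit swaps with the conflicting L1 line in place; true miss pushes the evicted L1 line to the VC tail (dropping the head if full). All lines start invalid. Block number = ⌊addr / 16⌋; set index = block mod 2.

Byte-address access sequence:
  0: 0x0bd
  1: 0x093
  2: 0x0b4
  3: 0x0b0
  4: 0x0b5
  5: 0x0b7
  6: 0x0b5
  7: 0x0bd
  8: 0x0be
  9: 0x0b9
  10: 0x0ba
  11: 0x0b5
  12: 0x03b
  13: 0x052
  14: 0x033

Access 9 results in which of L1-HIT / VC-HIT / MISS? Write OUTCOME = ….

#0 0xbd→b11/s1 MISS; vc=[]
#1 0x93→b9/s1 MISS; vc=[11]
#2 0xb4→b11/s1 VC-HIT; vc=[9]
#3 0xb0→b11/s1 L1-HIT; vc=[9]
#4 0xb5→b11/s1 L1-HIT; vc=[9]
#5 0xb7→b11/s1 L1-HIT; vc=[9]
#6 0xb5→b11/s1 L1-HIT; vc=[9]
#7 0xbd→b11/s1 L1-HIT; vc=[9]
#8 0xbe→b11/s1 L1-HIT; vc=[9]
#9 0xb9→b11/s1 L1-HIT; vc=[9]
#10 0xba→b11/s1 L1-HIT; vc=[9]
#11 0xb5→b11/s1 L1-HIT; vc=[9]
#12 0x3b→b3/s1 MISS; vc=[9,11]
#13 0x52→b5/s1 MISS; vc=[9,11,3]
#14 0x33→b3/s1 VC-HIT; vc=[9,11,5]

OUTCOME = L1-HIT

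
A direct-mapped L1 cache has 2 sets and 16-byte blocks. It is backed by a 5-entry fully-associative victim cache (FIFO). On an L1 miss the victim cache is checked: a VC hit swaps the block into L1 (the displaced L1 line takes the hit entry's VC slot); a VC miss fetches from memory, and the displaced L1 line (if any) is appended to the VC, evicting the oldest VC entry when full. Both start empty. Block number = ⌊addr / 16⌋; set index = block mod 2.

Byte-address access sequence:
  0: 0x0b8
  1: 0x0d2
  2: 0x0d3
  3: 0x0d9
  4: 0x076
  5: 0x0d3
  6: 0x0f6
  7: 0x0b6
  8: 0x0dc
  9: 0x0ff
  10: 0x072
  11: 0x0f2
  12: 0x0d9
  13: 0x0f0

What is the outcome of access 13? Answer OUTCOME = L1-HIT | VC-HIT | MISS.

OUTCOME = VC-HIT

#0 0xb8→b11/s1 MISS; vc=[]
#1 0xd2→b13/s1 MISS; vc=[11]
#2 0xd3→b13/s1 L1-HIT; vc=[11]
#3 0xd9→b13/s1 L1-HIT; vc=[11]
#4 0x76→b7/s1 MISS; vc=[11,13]
#5 0xd3→b13/s1 VC-HIT; vc=[11,7]
#6 0xf6→b15/s1 MISS; vc=[11,7,13]
#7 0xb6→b11/s1 VC-HIT; vc=[15,7,13]
#8 0xdc→b13/s1 VC-HIT; vc=[15,7,11]
#9 0xff→b15/s1 VC-HIT; vc=[13,7,11]
#10 0x72→b7/s1 VC-HIT; vc=[13,15,11]
#11 0xf2→b15/s1 VC-HIT; vc=[13,7,11]
#12 0xd9→b13/s1 VC-HIT; vc=[15,7,11]
#13 0xf0→b15/s1 VC-HIT; vc=[13,7,11]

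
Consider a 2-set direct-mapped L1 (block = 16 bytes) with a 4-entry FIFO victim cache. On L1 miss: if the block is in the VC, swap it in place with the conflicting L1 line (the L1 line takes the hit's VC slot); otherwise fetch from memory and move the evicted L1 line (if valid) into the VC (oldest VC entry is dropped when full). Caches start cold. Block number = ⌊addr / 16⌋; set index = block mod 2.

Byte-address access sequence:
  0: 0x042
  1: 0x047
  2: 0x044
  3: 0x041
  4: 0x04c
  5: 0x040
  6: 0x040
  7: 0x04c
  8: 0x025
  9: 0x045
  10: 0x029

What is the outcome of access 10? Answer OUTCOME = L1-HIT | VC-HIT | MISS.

#0 0x42→b4/s0 MISS; vc=[]
#1 0x47→b4/s0 L1-HIT; vc=[]
#2 0x44→b4/s0 L1-HIT; vc=[]
#3 0x41→b4/s0 L1-HIT; vc=[]
#4 0x4c→b4/s0 L1-HIT; vc=[]
#5 0x40→b4/s0 L1-HIT; vc=[]
#6 0x40→b4/s0 L1-HIT; vc=[]
#7 0x4c→b4/s0 L1-HIT; vc=[]
#8 0x25→b2/s0 MISS; vc=[4]
#9 0x45→b4/s0 VC-HIT; vc=[2]
#10 0x29→b2/s0 VC-HIT; vc=[4]

OUTCOME = VC-HIT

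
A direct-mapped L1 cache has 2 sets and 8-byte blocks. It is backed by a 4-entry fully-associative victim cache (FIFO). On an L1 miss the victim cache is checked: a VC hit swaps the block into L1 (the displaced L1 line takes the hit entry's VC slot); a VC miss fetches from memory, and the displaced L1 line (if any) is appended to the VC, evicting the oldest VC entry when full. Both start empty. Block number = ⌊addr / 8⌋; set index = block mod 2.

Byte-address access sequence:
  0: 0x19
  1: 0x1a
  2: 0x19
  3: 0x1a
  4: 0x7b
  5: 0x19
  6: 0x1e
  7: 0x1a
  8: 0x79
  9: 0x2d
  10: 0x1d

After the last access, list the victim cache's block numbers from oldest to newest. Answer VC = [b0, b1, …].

VC = [5, 15]

  [0] addr=0x19 blk=3 s=1: MISS | VC []
  [1] addr=0x1a blk=3 s=1: L1-HIT | VC []
  [2] addr=0x19 blk=3 s=1: L1-HIT | VC []
  [3] addr=0x1a blk=3 s=1: L1-HIT | VC []
  [4] addr=0x7b blk=15 s=1: MISS | VC [3]
  [5] addr=0x19 blk=3 s=1: VC-HIT | VC [15]
  [6] addr=0x1e blk=3 s=1: L1-HIT | VC [15]
  [7] addr=0x1a blk=3 s=1: L1-HIT | VC [15]
  [8] addr=0x79 blk=15 s=1: VC-HIT | VC [3]
  [9] addr=0x2d blk=5 s=1: MISS | VC [3, 15]
  [10] addr=0x1d blk=3 s=1: VC-HIT | VC [5, 15]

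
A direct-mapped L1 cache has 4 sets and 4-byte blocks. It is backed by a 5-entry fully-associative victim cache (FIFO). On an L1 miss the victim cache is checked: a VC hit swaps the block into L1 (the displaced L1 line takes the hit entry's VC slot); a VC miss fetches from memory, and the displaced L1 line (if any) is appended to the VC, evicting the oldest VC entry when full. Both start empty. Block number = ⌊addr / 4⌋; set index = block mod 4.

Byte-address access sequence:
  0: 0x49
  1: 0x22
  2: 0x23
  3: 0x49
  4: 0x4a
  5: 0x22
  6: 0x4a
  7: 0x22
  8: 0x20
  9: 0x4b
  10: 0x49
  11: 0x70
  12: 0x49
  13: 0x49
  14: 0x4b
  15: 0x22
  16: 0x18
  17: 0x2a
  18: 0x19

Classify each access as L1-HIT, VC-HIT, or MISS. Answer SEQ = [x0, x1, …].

SEQ = [MISS, MISS, L1-HIT, L1-HIT, L1-HIT, L1-HIT, L1-HIT, L1-HIT, L1-HIT, L1-HIT, L1-HIT, MISS, L1-HIT, L1-HIT, L1-HIT, VC-HIT, MISS, MISS, VC-HIT]

  [0] addr=0x49 blk=18 s=2: MISS | VC []
  [1] addr=0x22 blk=8 s=0: MISS | VC []
  [2] addr=0x23 blk=8 s=0: L1-HIT | VC []
  [3] addr=0x49 blk=18 s=2: L1-HIT | VC []
  [4] addr=0x4a blk=18 s=2: L1-HIT | VC []
  [5] addr=0x22 blk=8 s=0: L1-HIT | VC []
  [6] addr=0x4a blk=18 s=2: L1-HIT | VC []
  [7] addr=0x22 blk=8 s=0: L1-HIT | VC []
  [8] addr=0x20 blk=8 s=0: L1-HIT | VC []
  [9] addr=0x4b blk=18 s=2: L1-HIT | VC []
  [10] addr=0x49 blk=18 s=2: L1-HIT | VC []
  [11] addr=0x70 blk=28 s=0: MISS | VC [8]
  [12] addr=0x49 blk=18 s=2: L1-HIT | VC [8]
  [13] addr=0x49 blk=18 s=2: L1-HIT | VC [8]
  [14] addr=0x4b blk=18 s=2: L1-HIT | VC [8]
  [15] addr=0x22 blk=8 s=0: VC-HIT | VC [28]
  [16] addr=0x18 blk=6 s=2: MISS | VC [28, 18]
  [17] addr=0x2a blk=10 s=2: MISS | VC [28, 18, 6]
  [18] addr=0x19 blk=6 s=2: VC-HIT | VC [28, 18, 10]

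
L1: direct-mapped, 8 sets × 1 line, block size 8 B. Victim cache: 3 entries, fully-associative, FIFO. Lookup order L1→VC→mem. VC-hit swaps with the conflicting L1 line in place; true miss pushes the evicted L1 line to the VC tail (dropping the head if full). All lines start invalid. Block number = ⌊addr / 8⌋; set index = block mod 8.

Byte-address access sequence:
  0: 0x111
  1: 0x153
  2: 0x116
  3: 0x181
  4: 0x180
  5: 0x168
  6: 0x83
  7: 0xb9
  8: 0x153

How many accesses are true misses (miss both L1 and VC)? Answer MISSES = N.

MISSES = 6

#0 0x111→b34/s2 MISS; vc=[]
#1 0x153→b42/s2 MISS; vc=[34]
#2 0x116→b34/s2 VC-HIT; vc=[42]
#3 0x181→b48/s0 MISS; vc=[42]
#4 0x180→b48/s0 L1-HIT; vc=[42]
#5 0x168→b45/s5 MISS; vc=[42]
#6 0x83→b16/s0 MISS; vc=[42,48]
#7 0xb9→b23/s7 MISS; vc=[42,48]
#8 0x153→b42/s2 VC-HIT; vc=[34,48]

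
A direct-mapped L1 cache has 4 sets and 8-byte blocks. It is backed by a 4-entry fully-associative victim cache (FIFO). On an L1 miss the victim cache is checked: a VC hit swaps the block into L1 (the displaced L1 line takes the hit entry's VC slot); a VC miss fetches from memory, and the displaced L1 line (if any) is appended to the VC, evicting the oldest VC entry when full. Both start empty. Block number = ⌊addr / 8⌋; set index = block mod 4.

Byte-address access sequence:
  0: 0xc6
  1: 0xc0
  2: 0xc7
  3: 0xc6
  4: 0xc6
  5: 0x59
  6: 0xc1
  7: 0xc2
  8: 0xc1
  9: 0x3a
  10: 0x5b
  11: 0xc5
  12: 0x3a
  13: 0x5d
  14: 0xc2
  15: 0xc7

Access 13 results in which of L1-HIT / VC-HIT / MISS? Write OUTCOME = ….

OUTCOME = VC-HIT

#0 0xc6→b24/s0 MISS; vc=[]
#1 0xc0→b24/s0 L1-HIT; vc=[]
#2 0xc7→b24/s0 L1-HIT; vc=[]
#3 0xc6→b24/s0 L1-HIT; vc=[]
#4 0xc6→b24/s0 L1-HIT; vc=[]
#5 0x59→b11/s3 MISS; vc=[]
#6 0xc1→b24/s0 L1-HIT; vc=[]
#7 0xc2→b24/s0 L1-HIT; vc=[]
#8 0xc1→b24/s0 L1-HIT; vc=[]
#9 0x3a→b7/s3 MISS; vc=[11]
#10 0x5b→b11/s3 VC-HIT; vc=[7]
#11 0xc5→b24/s0 L1-HIT; vc=[7]
#12 0x3a→b7/s3 VC-HIT; vc=[11]
#13 0x5d→b11/s3 VC-HIT; vc=[7]
#14 0xc2→b24/s0 L1-HIT; vc=[7]
#15 0xc7→b24/s0 L1-HIT; vc=[7]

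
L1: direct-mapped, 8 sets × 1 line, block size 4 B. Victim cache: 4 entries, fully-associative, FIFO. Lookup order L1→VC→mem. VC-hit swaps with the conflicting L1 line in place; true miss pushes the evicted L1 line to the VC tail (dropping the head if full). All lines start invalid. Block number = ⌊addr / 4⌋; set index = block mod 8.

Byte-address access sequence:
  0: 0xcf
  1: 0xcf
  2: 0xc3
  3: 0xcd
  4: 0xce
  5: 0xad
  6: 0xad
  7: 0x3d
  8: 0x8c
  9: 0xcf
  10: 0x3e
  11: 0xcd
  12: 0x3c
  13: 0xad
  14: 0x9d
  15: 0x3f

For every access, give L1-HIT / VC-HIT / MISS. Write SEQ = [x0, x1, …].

SEQ = [MISS, L1-HIT, MISS, L1-HIT, L1-HIT, MISS, L1-HIT, MISS, MISS, VC-HIT, L1-HIT, L1-HIT, L1-HIT, VC-HIT, MISS, VC-HIT]

0: 0xcf (blk 51, set 3) → MISS  vc=[]
1: 0xcf (blk 51, set 3) → L1-HIT  vc=[]
2: 0xc3 (blk 48, set 0) → MISS  vc=[]
3: 0xcd (blk 51, set 3) → L1-HIT  vc=[]
4: 0xce (blk 51, set 3) → L1-HIT  vc=[]
5: 0xad (blk 43, set 3) → MISS  vc=[51]
6: 0xad (blk 43, set 3) → L1-HIT  vc=[51]
7: 0x3d (blk 15, set 7) → MISS  vc=[51]
8: 0x8c (blk 35, set 3) → MISS  vc=[51, 43]
9: 0xcf (blk 51, set 3) → VC-HIT  vc=[35, 43]
10: 0x3e (blk 15, set 7) → L1-HIT  vc=[35, 43]
11: 0xcd (blk 51, set 3) → L1-HIT  vc=[35, 43]
12: 0x3c (blk 15, set 7) → L1-HIT  vc=[35, 43]
13: 0xad (blk 43, set 3) → VC-HIT  vc=[35, 51]
14: 0x9d (blk 39, set 7) → MISS  vc=[35, 51, 15]
15: 0x3f (blk 15, set 7) → VC-HIT  vc=[35, 51, 39]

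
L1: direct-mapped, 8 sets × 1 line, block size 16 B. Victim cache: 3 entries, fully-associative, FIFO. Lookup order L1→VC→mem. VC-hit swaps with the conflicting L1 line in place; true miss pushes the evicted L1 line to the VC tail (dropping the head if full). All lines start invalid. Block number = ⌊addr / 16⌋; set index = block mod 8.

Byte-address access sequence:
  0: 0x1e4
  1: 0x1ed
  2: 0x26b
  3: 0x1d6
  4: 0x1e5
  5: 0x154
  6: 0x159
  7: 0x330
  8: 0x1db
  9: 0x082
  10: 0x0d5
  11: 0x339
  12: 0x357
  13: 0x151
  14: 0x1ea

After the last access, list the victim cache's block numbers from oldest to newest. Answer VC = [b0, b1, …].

0: 0x1e4 (blk 30, set 6) → MISS  vc=[]
1: 0x1ed (blk 30, set 6) → L1-HIT  vc=[]
2: 0x26b (blk 38, set 6) → MISS  vc=[30]
3: 0x1d6 (blk 29, set 5) → MISS  vc=[30]
4: 0x1e5 (blk 30, set 6) → VC-HIT  vc=[38]
5: 0x154 (blk 21, set 5) → MISS  vc=[38, 29]
6: 0x159 (blk 21, set 5) → L1-HIT  vc=[38, 29]
7: 0x330 (blk 51, set 3) → MISS  vc=[38, 29]
8: 0x1db (blk 29, set 5) → VC-HIT  vc=[38, 21]
9: 0x82 (blk 8, set 0) → MISS  vc=[38, 21]
10: 0xd5 (blk 13, set 5) → MISS  vc=[38, 21, 29]
11: 0x339 (blk 51, set 3) → L1-HIT  vc=[38, 21, 29]
12: 0x357 (blk 53, set 5) → MISS  vc=[21, 29, 13]
13: 0x151 (blk 21, set 5) → VC-HIT  vc=[53, 29, 13]
14: 0x1ea (blk 30, set 6) → L1-HIT  vc=[53, 29, 13]

VC = [53, 29, 13]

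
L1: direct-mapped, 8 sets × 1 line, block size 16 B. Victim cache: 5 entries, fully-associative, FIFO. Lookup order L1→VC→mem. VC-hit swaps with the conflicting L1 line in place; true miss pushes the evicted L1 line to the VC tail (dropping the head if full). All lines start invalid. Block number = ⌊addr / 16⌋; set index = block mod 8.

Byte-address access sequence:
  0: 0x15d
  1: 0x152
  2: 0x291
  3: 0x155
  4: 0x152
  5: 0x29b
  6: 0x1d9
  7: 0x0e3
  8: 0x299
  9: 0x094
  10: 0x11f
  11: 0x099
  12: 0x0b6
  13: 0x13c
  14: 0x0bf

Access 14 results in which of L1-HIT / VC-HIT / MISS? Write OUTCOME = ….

OUTCOME = VC-HIT

#0 0x15d→b21/s5 MISS; vc=[]
#1 0x152→b21/s5 L1-HIT; vc=[]
#2 0x291→b41/s1 MISS; vc=[]
#3 0x155→b21/s5 L1-HIT; vc=[]
#4 0x152→b21/s5 L1-HIT; vc=[]
#5 0x29b→b41/s1 L1-HIT; vc=[]
#6 0x1d9→b29/s5 MISS; vc=[21]
#7 0xe3→b14/s6 MISS; vc=[21]
#8 0x299→b41/s1 L1-HIT; vc=[21]
#9 0x94→b9/s1 MISS; vc=[21,41]
#10 0x11f→b17/s1 MISS; vc=[21,41,9]
#11 0x99→b9/s1 VC-HIT; vc=[21,41,17]
#12 0xb6→b11/s3 MISS; vc=[21,41,17]
#13 0x13c→b19/s3 MISS; vc=[21,41,17,11]
#14 0xbf→b11/s3 VC-HIT; vc=[21,41,17,19]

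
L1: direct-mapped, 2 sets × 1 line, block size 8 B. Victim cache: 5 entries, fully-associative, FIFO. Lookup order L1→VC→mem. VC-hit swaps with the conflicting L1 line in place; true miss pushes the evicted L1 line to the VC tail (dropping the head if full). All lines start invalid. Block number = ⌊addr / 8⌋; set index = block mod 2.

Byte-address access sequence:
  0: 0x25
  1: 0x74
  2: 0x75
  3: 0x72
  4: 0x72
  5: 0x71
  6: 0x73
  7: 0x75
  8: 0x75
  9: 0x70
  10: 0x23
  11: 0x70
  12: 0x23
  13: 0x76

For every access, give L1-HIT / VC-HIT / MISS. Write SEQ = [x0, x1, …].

#0 0x25→b4/s0 MISS; vc=[]
#1 0x74→b14/s0 MISS; vc=[4]
#2 0x75→b14/s0 L1-HIT; vc=[4]
#3 0x72→b14/s0 L1-HIT; vc=[4]
#4 0x72→b14/s0 L1-HIT; vc=[4]
#5 0x71→b14/s0 L1-HIT; vc=[4]
#6 0x73→b14/s0 L1-HIT; vc=[4]
#7 0x75→b14/s0 L1-HIT; vc=[4]
#8 0x75→b14/s0 L1-HIT; vc=[4]
#9 0x70→b14/s0 L1-HIT; vc=[4]
#10 0x23→b4/s0 VC-HIT; vc=[14]
#11 0x70→b14/s0 VC-HIT; vc=[4]
#12 0x23→b4/s0 VC-HIT; vc=[14]
#13 0x76→b14/s0 VC-HIT; vc=[4]

SEQ = [MISS, MISS, L1-HIT, L1-HIT, L1-HIT, L1-HIT, L1-HIT, L1-HIT, L1-HIT, L1-HIT, VC-HIT, VC-HIT, VC-HIT, VC-HIT]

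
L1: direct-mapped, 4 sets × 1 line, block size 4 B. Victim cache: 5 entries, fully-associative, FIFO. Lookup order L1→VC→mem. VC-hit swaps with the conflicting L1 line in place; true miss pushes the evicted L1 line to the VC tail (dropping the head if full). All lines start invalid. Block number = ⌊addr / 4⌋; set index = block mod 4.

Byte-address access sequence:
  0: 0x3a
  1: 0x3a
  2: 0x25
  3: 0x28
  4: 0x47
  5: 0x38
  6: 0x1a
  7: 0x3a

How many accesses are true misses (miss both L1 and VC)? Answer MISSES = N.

  [0] addr=0x3a blk=14 s=2: MISS | VC []
  [1] addr=0x3a blk=14 s=2: L1-HIT | VC []
  [2] addr=0x25 blk=9 s=1: MISS | VC []
  [3] addr=0x28 blk=10 s=2: MISS | VC [14]
  [4] addr=0x47 blk=17 s=1: MISS | VC [14, 9]
  [5] addr=0x38 blk=14 s=2: VC-HIT | VC [10, 9]
  [6] addr=0x1a blk=6 s=2: MISS | VC [10, 9, 14]
  [7] addr=0x3a blk=14 s=2: VC-HIT | VC [10, 9, 6]

MISSES = 5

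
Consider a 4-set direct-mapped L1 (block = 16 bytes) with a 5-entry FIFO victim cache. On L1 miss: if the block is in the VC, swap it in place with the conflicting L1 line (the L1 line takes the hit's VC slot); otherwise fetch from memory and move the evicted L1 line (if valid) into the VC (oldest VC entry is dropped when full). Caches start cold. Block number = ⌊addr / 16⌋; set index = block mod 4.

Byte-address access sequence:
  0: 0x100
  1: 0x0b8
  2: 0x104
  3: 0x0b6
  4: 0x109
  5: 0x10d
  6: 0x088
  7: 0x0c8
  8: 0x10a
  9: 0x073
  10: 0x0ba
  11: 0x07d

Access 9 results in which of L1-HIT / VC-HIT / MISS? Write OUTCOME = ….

#0 0x100→b16/s0 MISS; vc=[]
#1 0xb8→b11/s3 MISS; vc=[]
#2 0x104→b16/s0 L1-HIT; vc=[]
#3 0xb6→b11/s3 L1-HIT; vc=[]
#4 0x109→b16/s0 L1-HIT; vc=[]
#5 0x10d→b16/s0 L1-HIT; vc=[]
#6 0x88→b8/s0 MISS; vc=[16]
#7 0xc8→b12/s0 MISS; vc=[16,8]
#8 0x10a→b16/s0 VC-HIT; vc=[12,8]
#9 0x73→b7/s3 MISS; vc=[12,8,11]
#10 0xba→b11/s3 VC-HIT; vc=[12,8,7]
#11 0x7d→b7/s3 VC-HIT; vc=[12,8,11]

OUTCOME = MISS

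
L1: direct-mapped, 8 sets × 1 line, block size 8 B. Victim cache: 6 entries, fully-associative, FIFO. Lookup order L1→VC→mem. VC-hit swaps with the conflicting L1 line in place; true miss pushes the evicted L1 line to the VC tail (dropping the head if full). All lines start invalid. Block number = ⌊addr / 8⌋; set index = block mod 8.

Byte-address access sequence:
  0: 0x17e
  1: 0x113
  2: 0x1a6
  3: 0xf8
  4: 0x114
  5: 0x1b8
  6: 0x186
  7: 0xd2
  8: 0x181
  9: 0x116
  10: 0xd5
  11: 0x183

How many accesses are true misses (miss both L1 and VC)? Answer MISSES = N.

MISSES = 7

#0 0x17e→b47/s7 MISS; vc=[]
#1 0x113→b34/s2 MISS; vc=[]
#2 0x1a6→b52/s4 MISS; vc=[]
#3 0xf8→b31/s7 MISS; vc=[47]
#4 0x114→b34/s2 L1-HIT; vc=[47]
#5 0x1b8→b55/s7 MISS; vc=[47,31]
#6 0x186→b48/s0 MISS; vc=[47,31]
#7 0xd2→b26/s2 MISS; vc=[47,31,34]
#8 0x181→b48/s0 L1-HIT; vc=[47,31,34]
#9 0x116→b34/s2 VC-HIT; vc=[47,31,26]
#10 0xd5→b26/s2 VC-HIT; vc=[47,31,34]
#11 0x183→b48/s0 L1-HIT; vc=[47,31,34]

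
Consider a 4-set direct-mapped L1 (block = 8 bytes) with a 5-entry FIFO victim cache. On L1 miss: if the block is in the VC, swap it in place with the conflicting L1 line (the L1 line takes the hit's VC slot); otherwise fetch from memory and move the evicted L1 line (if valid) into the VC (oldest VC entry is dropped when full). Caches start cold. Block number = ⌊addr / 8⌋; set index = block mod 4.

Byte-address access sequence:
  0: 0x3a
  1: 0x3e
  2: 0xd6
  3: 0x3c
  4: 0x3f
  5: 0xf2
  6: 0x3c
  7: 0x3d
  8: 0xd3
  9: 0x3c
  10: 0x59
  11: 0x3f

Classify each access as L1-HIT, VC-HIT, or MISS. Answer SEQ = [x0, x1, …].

SEQ = [MISS, L1-HIT, MISS, L1-HIT, L1-HIT, MISS, L1-HIT, L1-HIT, VC-HIT, L1-HIT, MISS, VC-HIT]

0: 0x3a (blk 7, set 3) → MISS  vc=[]
1: 0x3e (blk 7, set 3) → L1-HIT  vc=[]
2: 0xd6 (blk 26, set 2) → MISS  vc=[]
3: 0x3c (blk 7, set 3) → L1-HIT  vc=[]
4: 0x3f (blk 7, set 3) → L1-HIT  vc=[]
5: 0xf2 (blk 30, set 2) → MISS  vc=[26]
6: 0x3c (blk 7, set 3) → L1-HIT  vc=[26]
7: 0x3d (blk 7, set 3) → L1-HIT  vc=[26]
8: 0xd3 (blk 26, set 2) → VC-HIT  vc=[30]
9: 0x3c (blk 7, set 3) → L1-HIT  vc=[30]
10: 0x59 (blk 11, set 3) → MISS  vc=[30, 7]
11: 0x3f (blk 7, set 3) → VC-HIT  vc=[30, 11]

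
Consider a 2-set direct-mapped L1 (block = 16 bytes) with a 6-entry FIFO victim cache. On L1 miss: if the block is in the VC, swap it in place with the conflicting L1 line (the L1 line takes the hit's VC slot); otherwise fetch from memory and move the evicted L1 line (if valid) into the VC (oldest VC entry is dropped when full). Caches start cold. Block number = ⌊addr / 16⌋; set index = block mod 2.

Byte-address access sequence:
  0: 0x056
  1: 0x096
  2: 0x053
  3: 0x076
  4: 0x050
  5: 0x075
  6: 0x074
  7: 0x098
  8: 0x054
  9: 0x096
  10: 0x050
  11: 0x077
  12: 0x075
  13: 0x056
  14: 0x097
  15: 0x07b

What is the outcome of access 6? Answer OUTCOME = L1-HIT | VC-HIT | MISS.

OUTCOME = L1-HIT

0: 0x56 (blk 5, set 1) → MISS  vc=[]
1: 0x96 (blk 9, set 1) → MISS  vc=[5]
2: 0x53 (blk 5, set 1) → VC-HIT  vc=[9]
3: 0x76 (blk 7, set 1) → MISS  vc=[9, 5]
4: 0x50 (blk 5, set 1) → VC-HIT  vc=[9, 7]
5: 0x75 (blk 7, set 1) → VC-HIT  vc=[9, 5]
6: 0x74 (blk 7, set 1) → L1-HIT  vc=[9, 5]
7: 0x98 (blk 9, set 1) → VC-HIT  vc=[7, 5]
8: 0x54 (blk 5, set 1) → VC-HIT  vc=[7, 9]
9: 0x96 (blk 9, set 1) → VC-HIT  vc=[7, 5]
10: 0x50 (blk 5, set 1) → VC-HIT  vc=[7, 9]
11: 0x77 (blk 7, set 1) → VC-HIT  vc=[5, 9]
12: 0x75 (blk 7, set 1) → L1-HIT  vc=[5, 9]
13: 0x56 (blk 5, set 1) → VC-HIT  vc=[7, 9]
14: 0x97 (blk 9, set 1) → VC-HIT  vc=[7, 5]
15: 0x7b (blk 7, set 1) → VC-HIT  vc=[9, 5]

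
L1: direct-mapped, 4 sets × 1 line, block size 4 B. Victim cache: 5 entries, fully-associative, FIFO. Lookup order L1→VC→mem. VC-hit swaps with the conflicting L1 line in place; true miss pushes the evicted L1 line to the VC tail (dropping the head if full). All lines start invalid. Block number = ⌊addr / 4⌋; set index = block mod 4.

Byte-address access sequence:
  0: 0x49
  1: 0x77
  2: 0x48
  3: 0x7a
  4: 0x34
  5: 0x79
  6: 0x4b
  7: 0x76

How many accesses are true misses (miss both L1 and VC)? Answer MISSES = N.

MISSES = 4

0: 0x49 (blk 18, set 2) → MISS  vc=[]
1: 0x77 (blk 29, set 1) → MISS  vc=[]
2: 0x48 (blk 18, set 2) → L1-HIT  vc=[]
3: 0x7a (blk 30, set 2) → MISS  vc=[18]
4: 0x34 (blk 13, set 1) → MISS  vc=[18, 29]
5: 0x79 (blk 30, set 2) → L1-HIT  vc=[18, 29]
6: 0x4b (blk 18, set 2) → VC-HIT  vc=[30, 29]
7: 0x76 (blk 29, set 1) → VC-HIT  vc=[30, 13]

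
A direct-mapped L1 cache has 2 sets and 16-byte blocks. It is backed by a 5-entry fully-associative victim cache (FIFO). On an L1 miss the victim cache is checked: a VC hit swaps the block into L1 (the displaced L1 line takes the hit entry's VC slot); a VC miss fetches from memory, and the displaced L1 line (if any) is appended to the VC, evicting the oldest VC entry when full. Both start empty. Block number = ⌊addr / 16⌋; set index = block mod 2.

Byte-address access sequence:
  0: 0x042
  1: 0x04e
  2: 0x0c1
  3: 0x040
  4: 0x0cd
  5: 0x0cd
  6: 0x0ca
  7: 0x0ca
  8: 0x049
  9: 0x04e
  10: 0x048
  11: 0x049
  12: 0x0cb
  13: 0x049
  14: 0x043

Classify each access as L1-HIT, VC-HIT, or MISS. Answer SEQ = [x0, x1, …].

SEQ = [MISS, L1-HIT, MISS, VC-HIT, VC-HIT, L1-HIT, L1-HIT, L1-HIT, VC-HIT, L1-HIT, L1-HIT, L1-HIT, VC-HIT, VC-HIT, L1-HIT]

0: 0x42 (blk 4, set 0) → MISS  vc=[]
1: 0x4e (blk 4, set 0) → L1-HIT  vc=[]
2: 0xc1 (blk 12, set 0) → MISS  vc=[4]
3: 0x40 (blk 4, set 0) → VC-HIT  vc=[12]
4: 0xcd (blk 12, set 0) → VC-HIT  vc=[4]
5: 0xcd (blk 12, set 0) → L1-HIT  vc=[4]
6: 0xca (blk 12, set 0) → L1-HIT  vc=[4]
7: 0xca (blk 12, set 0) → L1-HIT  vc=[4]
8: 0x49 (blk 4, set 0) → VC-HIT  vc=[12]
9: 0x4e (blk 4, set 0) → L1-HIT  vc=[12]
10: 0x48 (blk 4, set 0) → L1-HIT  vc=[12]
11: 0x49 (blk 4, set 0) → L1-HIT  vc=[12]
12: 0xcb (blk 12, set 0) → VC-HIT  vc=[4]
13: 0x49 (blk 4, set 0) → VC-HIT  vc=[12]
14: 0x43 (blk 4, set 0) → L1-HIT  vc=[12]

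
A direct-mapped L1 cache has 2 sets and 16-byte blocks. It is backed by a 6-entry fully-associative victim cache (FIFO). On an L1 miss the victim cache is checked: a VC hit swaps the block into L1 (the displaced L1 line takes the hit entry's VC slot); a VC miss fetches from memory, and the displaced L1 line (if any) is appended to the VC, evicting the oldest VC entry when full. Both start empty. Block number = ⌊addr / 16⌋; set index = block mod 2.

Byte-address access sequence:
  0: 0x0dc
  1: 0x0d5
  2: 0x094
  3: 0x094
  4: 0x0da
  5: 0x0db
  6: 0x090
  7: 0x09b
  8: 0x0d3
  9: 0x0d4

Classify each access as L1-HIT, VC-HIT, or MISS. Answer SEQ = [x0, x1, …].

#0 0xdc→b13/s1 MISS; vc=[]
#1 0xd5→b13/s1 L1-HIT; vc=[]
#2 0x94→b9/s1 MISS; vc=[13]
#3 0x94→b9/s1 L1-HIT; vc=[13]
#4 0xda→b13/s1 VC-HIT; vc=[9]
#5 0xdb→b13/s1 L1-HIT; vc=[9]
#6 0x90→b9/s1 VC-HIT; vc=[13]
#7 0x9b→b9/s1 L1-HIT; vc=[13]
#8 0xd3→b13/s1 VC-HIT; vc=[9]
#9 0xd4→b13/s1 L1-HIT; vc=[9]

SEQ = [MISS, L1-HIT, MISS, L1-HIT, VC-HIT, L1-HIT, VC-HIT, L1-HIT, VC-HIT, L1-HIT]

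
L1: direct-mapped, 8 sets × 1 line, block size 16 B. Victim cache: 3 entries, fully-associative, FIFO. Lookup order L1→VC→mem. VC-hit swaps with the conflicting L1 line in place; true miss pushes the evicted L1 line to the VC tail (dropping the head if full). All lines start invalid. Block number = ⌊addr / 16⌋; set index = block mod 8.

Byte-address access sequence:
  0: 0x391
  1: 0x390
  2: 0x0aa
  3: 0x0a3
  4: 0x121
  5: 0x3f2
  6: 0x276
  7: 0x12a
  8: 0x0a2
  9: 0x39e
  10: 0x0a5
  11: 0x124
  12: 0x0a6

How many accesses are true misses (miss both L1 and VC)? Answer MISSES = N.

MISSES = 5

  [0] addr=0x391 blk=57 s=1: MISS | VC []
  [1] addr=0x390 blk=57 s=1: L1-HIT | VC []
  [2] addr=0xaa blk=10 s=2: MISS | VC []
  [3] addr=0xa3 blk=10 s=2: L1-HIT | VC []
  [4] addr=0x121 blk=18 s=2: MISS | VC [10]
  [5] addr=0x3f2 blk=63 s=7: MISS | VC [10]
  [6] addr=0x276 blk=39 s=7: MISS | VC [10, 63]
  [7] addr=0x12a blk=18 s=2: L1-HIT | VC [10, 63]
  [8] addr=0xa2 blk=10 s=2: VC-HIT | VC [18, 63]
  [9] addr=0x39e blk=57 s=1: L1-HIT | VC [18, 63]
  [10] addr=0xa5 blk=10 s=2: L1-HIT | VC [18, 63]
  [11] addr=0x124 blk=18 s=2: VC-HIT | VC [10, 63]
  [12] addr=0xa6 blk=10 s=2: VC-HIT | VC [18, 63]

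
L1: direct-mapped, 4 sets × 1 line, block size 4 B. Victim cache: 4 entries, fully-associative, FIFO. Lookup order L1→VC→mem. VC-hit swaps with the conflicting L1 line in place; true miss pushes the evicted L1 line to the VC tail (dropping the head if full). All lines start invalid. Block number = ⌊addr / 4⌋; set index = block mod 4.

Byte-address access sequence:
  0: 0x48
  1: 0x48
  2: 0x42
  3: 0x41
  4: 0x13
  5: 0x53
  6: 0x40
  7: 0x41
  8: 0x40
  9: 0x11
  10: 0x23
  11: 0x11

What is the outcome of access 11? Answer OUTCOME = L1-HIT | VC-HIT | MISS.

OUTCOME = VC-HIT

  [0] addr=0x48 blk=18 s=2: MISS | VC []
  [1] addr=0x48 blk=18 s=2: L1-HIT | VC []
  [2] addr=0x42 blk=16 s=0: MISS | VC []
  [3] addr=0x41 blk=16 s=0: L1-HIT | VC []
  [4] addr=0x13 blk=4 s=0: MISS | VC [16]
  [5] addr=0x53 blk=20 s=0: MISS | VC [16, 4]
  [6] addr=0x40 blk=16 s=0: VC-HIT | VC [20, 4]
  [7] addr=0x41 blk=16 s=0: L1-HIT | VC [20, 4]
  [8] addr=0x40 blk=16 s=0: L1-HIT | VC [20, 4]
  [9] addr=0x11 blk=4 s=0: VC-HIT | VC [20, 16]
  [10] addr=0x23 blk=8 s=0: MISS | VC [20, 16, 4]
  [11] addr=0x11 blk=4 s=0: VC-HIT | VC [20, 16, 8]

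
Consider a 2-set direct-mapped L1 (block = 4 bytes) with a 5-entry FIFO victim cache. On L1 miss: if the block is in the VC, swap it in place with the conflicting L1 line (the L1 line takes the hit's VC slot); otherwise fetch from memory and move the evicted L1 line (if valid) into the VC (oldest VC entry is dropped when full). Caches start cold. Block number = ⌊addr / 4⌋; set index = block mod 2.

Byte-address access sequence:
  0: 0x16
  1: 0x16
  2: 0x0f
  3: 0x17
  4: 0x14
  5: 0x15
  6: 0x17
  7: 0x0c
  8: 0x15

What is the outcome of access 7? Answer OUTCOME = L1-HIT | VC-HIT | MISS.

OUTCOME = VC-HIT

  [0] addr=0x16 blk=5 s=1: MISS | VC []
  [1] addr=0x16 blk=5 s=1: L1-HIT | VC []
  [2] addr=0xf blk=3 s=1: MISS | VC [5]
  [3] addr=0x17 blk=5 s=1: VC-HIT | VC [3]
  [4] addr=0x14 blk=5 s=1: L1-HIT | VC [3]
  [5] addr=0x15 blk=5 s=1: L1-HIT | VC [3]
  [6] addr=0x17 blk=5 s=1: L1-HIT | VC [3]
  [7] addr=0xc blk=3 s=1: VC-HIT | VC [5]
  [8] addr=0x15 blk=5 s=1: VC-HIT | VC [3]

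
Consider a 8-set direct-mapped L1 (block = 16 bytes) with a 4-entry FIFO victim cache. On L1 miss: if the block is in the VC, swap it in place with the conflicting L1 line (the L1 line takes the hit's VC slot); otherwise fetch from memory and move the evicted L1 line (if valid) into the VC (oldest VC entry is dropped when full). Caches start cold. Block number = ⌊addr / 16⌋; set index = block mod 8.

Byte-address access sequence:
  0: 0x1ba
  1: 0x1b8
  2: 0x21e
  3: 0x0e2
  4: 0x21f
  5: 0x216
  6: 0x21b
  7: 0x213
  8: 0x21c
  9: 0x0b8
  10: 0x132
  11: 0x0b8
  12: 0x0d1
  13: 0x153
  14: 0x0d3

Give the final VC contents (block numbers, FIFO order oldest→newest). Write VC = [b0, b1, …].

VC = [27, 19, 21]

  [0] addr=0x1ba blk=27 s=3: MISS | VC []
  [1] addr=0x1b8 blk=27 s=3: L1-HIT | VC []
  [2] addr=0x21e blk=33 s=1: MISS | VC []
  [3] addr=0xe2 blk=14 s=6: MISS | VC []
  [4] addr=0x21f blk=33 s=1: L1-HIT | VC []
  [5] addr=0x216 blk=33 s=1: L1-HIT | VC []
  [6] addr=0x21b blk=33 s=1: L1-HIT | VC []
  [7] addr=0x213 blk=33 s=1: L1-HIT | VC []
  [8] addr=0x21c blk=33 s=1: L1-HIT | VC []
  [9] addr=0xb8 blk=11 s=3: MISS | VC [27]
  [10] addr=0x132 blk=19 s=3: MISS | VC [27, 11]
  [11] addr=0xb8 blk=11 s=3: VC-HIT | VC [27, 19]
  [12] addr=0xd1 blk=13 s=5: MISS | VC [27, 19]
  [13] addr=0x153 blk=21 s=5: MISS | VC [27, 19, 13]
  [14] addr=0xd3 blk=13 s=5: VC-HIT | VC [27, 19, 21]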